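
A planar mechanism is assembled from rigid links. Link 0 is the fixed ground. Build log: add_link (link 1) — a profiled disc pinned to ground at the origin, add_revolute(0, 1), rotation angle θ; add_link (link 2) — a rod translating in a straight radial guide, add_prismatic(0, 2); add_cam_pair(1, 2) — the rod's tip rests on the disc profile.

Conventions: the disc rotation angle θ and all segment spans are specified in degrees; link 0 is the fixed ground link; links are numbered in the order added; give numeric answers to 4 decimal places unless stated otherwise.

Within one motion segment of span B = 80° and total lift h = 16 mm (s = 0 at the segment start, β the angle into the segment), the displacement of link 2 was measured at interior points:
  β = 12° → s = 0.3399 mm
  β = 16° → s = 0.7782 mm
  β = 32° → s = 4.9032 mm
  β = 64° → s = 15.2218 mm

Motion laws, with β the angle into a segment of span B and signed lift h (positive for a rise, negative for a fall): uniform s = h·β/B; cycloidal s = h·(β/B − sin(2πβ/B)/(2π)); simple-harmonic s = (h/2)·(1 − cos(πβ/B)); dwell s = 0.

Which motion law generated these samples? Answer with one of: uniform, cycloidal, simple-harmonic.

candidates at β/B = r: uniform s = h·r (linear in β); cycloidal s = h·(r − sin(2πr)/(2π)); simple-harmonic s = (h/2)(1 − cos(πr))
β=12°: printed 0.3399 | uniform 2.4000, cycloidal 0.3399, simple-harmonic 0.8719
β=16°: printed 0.7782 | uniform 3.2000, cycloidal 0.7782, simple-harmonic 1.5279
β=32°: printed 4.9032 | uniform 6.4000, cycloidal 4.9032, simple-harmonic 5.5279
β=64°: printed 15.2218 | uniform 12.8000, cycloidal 15.2218, simple-harmonic 14.4721
only one law matches every sample → cycloidal

cycloidal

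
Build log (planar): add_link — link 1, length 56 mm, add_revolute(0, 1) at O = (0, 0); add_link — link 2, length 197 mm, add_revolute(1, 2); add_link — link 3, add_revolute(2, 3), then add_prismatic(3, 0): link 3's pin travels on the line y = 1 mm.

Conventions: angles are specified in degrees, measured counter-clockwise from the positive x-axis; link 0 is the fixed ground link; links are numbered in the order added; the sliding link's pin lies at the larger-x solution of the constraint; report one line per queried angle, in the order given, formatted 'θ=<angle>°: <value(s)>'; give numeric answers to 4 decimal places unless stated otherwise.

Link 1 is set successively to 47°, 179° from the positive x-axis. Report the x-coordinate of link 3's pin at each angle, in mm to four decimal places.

geometry: r = 56 mm, L = 197 mm, e = 1 mm
θ=47°: crank pin P = (r cos θ, r sin θ) = (38.191908, 40.955807)
θ=47°: h = r sin θ − e = 40.955807 − 1 = 39.955807
θ=47°: x = r cos θ + √(L² − h²) = 38.191908 + 192.905504 = 231.097412
θ=179°: crank pin P = (r cos θ, r sin θ) = (-55.991471, 0.977335)
θ=179°: h = r sin θ − e = 0.977335 − 1 = -0.022665
θ=179°: x = r cos θ + √(L² − h²) = -55.991471 + 196.999999 = 141.008528

θ=47°: 231.0974
θ=179°: 141.0085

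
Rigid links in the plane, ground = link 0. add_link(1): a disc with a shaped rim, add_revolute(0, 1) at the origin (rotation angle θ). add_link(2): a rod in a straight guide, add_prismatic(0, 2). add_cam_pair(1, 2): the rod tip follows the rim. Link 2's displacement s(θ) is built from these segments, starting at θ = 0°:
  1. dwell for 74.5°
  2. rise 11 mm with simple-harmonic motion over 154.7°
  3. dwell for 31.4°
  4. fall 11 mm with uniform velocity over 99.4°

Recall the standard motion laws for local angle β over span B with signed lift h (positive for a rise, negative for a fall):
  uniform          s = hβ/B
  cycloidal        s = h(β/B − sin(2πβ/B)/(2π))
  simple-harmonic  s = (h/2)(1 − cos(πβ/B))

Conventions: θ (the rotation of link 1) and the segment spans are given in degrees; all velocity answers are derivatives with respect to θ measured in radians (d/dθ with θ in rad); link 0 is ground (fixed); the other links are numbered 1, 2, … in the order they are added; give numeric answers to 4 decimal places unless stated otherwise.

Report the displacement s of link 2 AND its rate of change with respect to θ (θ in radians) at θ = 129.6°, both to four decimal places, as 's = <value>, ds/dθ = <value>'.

segment 1 (0° to 74.5°, dwell): s unchanged at 0.0000
θ = 129.6° falls in segment 2 (74.5° to 229.2°, simple-harmonic, h = 11): β = 129.6 − 74.5 = 55.1°, B = 154.7°; Δs = 11/2·(1 − cos(π·0.3562)) = 3.0986; s = 0.0000 + 3.0986 = 3.0986
velocity in seg [74.5°–229.2°] (simple-harmonic), θ in radians: β = 55.1° = 0.9617 rad, B = 154.7° = 2.7000 rad; ds/dθ = (πh/(2B)) sin(πβ/B) = (π·11/(2·2.7000)) sin(π·0.3562) = 5.757250 mm/rad

s = 3.0986, ds/dθ = 5.7573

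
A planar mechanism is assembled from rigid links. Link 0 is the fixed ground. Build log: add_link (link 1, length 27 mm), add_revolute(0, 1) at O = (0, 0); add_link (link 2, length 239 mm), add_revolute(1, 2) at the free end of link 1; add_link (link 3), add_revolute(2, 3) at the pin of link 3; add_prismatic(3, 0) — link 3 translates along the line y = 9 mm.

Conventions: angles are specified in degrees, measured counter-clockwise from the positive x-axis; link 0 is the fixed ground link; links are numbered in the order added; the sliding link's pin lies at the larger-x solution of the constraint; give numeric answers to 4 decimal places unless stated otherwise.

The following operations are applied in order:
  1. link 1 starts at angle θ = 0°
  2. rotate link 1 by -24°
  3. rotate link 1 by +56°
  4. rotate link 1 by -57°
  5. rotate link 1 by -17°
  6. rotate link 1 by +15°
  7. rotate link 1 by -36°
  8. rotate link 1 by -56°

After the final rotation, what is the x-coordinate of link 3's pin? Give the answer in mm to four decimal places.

geometry: r = 27 mm, L = 239 mm, e = 9 mm; θ starts at 0°
rotate link 1 by -24°: θ ← 0° -24° = -24°
rotate link 1 by +56°: θ ← -24° +56° = 32°
rotate link 1 by -57°: θ ← 32° -57° = -25°
rotate link 1 by -17°: θ ← -25° -17° = -42°
rotate link 1 by +15°: θ ← -42° +15° = -27°
rotate link 1 by -36°: θ ← -27° -36° = -63°
rotate link 1 by -56°: θ ← -63° -56° = -119°
crank pin P = (r cos θ, r sin θ) = (-13.089860, -23.614732)
h = r sin θ − e = -23.614732 − 9 = -32.614732
x = r cos θ + √(L² − h²) = -13.089860 + 236.764185 = 223.674325

223.6743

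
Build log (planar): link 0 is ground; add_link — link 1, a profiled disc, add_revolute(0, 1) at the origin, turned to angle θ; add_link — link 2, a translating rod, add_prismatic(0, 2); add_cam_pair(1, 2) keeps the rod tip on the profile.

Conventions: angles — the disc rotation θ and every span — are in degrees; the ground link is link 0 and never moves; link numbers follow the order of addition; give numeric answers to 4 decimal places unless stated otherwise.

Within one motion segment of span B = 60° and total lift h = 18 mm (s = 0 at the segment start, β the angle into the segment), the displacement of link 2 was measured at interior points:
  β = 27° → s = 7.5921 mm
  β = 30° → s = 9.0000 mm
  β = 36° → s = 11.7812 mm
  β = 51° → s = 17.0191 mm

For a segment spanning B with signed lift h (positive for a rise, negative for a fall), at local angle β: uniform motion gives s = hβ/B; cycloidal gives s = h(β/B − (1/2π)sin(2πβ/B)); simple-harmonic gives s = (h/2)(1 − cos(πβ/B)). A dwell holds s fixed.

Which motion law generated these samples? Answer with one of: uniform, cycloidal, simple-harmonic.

candidates at β/B = r: uniform s = h·r (linear in β); cycloidal s = h·(r − sin(2πr)/(2π)); simple-harmonic s = (h/2)(1 − cos(πr))
β=27°: printed 7.5921 | uniform 8.1000, cycloidal 7.2147, simple-harmonic 7.5921
β=30°: printed 9.0000 | uniform 9.0000, cycloidal 9.0000, simple-harmonic 9.0000
β=36°: printed 11.7812 | uniform 10.8000, cycloidal 12.4839, simple-harmonic 11.7812
β=51°: printed 17.0191 | uniform 15.3000, cycloidal 17.6177, simple-harmonic 17.0191
only one law matches every sample → simple-harmonic

simple-harmonic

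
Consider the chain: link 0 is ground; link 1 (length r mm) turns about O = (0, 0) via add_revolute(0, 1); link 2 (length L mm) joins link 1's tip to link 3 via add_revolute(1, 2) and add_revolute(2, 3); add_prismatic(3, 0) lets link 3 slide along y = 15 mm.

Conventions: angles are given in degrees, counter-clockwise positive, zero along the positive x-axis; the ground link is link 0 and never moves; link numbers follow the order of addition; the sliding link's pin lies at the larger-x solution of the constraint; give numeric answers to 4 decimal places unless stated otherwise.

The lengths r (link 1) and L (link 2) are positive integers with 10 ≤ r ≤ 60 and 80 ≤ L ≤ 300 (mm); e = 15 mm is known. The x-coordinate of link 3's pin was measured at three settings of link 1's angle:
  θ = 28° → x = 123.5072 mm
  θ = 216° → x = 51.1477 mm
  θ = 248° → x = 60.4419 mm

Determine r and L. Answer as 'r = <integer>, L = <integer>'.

constraint per measurement: (x − r cos θ)² + (r sin θ − e)² = L²
subtracting the θ₁ and θ₂ equations cancels the r² and L² terms:
r = (x₁² − x₂²) / (2[(x₁cos θ₁ + e sin θ₁) − (x₂cos θ₂ + e sin θ₂)]) = 38.0000 → r = 38
L² = (x₁ − r cos θ₁)² + (r sin θ₁ − e)² = 8100.0016 → L = 90.0000 → L = 90
check at θ₃=248°: x = 60.4419 (printed 60.4419) ✓

r = 38, L = 90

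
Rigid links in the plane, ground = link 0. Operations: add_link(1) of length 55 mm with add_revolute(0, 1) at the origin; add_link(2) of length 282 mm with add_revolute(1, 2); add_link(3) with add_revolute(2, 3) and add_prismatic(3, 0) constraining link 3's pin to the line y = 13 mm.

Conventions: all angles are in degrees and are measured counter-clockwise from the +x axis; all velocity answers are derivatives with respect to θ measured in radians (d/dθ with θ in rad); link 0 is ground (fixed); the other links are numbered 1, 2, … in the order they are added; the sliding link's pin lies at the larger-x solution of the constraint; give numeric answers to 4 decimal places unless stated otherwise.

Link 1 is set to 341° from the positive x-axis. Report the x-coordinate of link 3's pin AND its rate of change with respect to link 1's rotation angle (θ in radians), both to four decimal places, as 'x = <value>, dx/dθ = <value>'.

geometry: r = 55 mm, L = 282 mm, e = 13 mm
crank pin P = (r cos θ, r sin θ) = (52.003522, -17.906248)
h = r sin θ − e = -17.906248 − 13 = -30.906248
x = r cos θ + √(L² − h²) = 52.003522 + 280.301273 = 332.304795
dx/dθ = −r sin θ − h·r cos θ/√(L² − h²) (θ in radians; h = -30.906248) = 23.640199

x = 332.3048, dx/dθ = 23.6402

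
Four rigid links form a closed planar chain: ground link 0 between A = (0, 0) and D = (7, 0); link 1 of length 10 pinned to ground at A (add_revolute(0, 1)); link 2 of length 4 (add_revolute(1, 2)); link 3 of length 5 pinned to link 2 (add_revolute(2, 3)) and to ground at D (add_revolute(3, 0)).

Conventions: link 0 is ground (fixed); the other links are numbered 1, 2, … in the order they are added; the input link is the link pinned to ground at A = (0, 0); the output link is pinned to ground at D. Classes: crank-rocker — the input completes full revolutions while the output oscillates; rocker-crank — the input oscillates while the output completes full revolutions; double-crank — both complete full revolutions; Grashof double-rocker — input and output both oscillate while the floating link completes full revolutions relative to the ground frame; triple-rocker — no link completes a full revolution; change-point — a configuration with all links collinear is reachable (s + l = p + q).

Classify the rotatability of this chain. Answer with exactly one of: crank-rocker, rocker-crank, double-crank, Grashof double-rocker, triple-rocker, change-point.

lengths: ground=7, input=10, coupler=4, output=5
sorted: s=4 (shortest), l=10 (longest), p+q=12
s + l = 14 vs p + q = 12
s + l > p + q → non-Grashof → no link fully rotates → triple-rocker

triple-rocker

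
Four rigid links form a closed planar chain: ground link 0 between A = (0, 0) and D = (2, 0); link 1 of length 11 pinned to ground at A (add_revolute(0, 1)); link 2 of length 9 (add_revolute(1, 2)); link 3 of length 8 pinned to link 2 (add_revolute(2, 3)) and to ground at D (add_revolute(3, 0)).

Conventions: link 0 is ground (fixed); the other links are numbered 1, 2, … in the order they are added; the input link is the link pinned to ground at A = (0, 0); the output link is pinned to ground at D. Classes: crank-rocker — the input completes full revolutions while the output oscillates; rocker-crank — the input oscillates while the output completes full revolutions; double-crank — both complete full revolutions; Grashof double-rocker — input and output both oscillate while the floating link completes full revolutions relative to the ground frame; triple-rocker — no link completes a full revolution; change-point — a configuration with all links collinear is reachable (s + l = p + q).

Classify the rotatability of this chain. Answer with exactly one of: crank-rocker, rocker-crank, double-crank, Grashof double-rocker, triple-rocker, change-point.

lengths: ground=2, input=11, coupler=9, output=8
sorted: s=2 (shortest), l=11 (longest), p+q=17
s + l = 13 vs p + q = 17
s + l < p + q (Grashof) with shortest = ground link → double-crank

double-crank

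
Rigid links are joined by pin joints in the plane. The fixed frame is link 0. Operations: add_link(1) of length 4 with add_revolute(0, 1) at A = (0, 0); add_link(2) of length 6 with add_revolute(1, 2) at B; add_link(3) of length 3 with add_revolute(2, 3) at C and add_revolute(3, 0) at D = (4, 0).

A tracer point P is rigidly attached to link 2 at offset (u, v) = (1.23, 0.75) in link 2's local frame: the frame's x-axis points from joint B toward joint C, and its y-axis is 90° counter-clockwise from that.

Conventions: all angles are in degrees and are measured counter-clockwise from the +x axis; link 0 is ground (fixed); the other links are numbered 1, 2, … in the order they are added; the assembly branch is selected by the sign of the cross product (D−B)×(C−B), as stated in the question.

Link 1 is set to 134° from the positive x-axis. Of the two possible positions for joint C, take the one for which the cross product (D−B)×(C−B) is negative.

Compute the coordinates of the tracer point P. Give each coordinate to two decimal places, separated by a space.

A=(0,0), D=(4.00,0)
B = A + 4.00·(cos134°, sin134°) = (-2.7786, 2.8774)
|BD| = 7.3640
circle(B,6.00) ∩ circle(D,3.00): a=5.5153, h=2.3626
  candidates: C₊=(3.2213,2.8972) cross=17.398; C₋=(1.3750,-1.4524) cross=-17.398
  branch - wants cross < 0 → take C=(1.3750,-1.4524) (cross=-17.398)
ex = (C−B)/|BC| = (0.6923,-0.7216); ey = (0.7216,0.6923)
P = B + 1.23·ex + 0.75·ey = (-1.3859,2.5090)

-1.39 2.51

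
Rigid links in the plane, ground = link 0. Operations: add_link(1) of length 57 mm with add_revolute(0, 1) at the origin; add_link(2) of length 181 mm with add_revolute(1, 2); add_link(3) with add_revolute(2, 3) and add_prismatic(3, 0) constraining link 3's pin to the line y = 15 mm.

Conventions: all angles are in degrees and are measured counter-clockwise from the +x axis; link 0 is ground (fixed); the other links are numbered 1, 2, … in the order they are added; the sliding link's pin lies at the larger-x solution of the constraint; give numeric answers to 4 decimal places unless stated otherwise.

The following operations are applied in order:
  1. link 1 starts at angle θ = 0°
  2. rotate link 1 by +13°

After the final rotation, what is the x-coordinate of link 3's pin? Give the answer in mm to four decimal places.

geometry: r = 57 mm, L = 181 mm, e = 15 mm; θ starts at 0°
rotate link 1 by +13°: θ ← 0° +13° = 13°
crank pin P = (r cos θ, r sin θ) = (55.539094, 12.822210)
h = r sin θ − e = 12.822210 − 15 = -2.177790
x = r cos θ + √(L² − h²) = 55.539094 + 180.986898 = 236.525992

236.5260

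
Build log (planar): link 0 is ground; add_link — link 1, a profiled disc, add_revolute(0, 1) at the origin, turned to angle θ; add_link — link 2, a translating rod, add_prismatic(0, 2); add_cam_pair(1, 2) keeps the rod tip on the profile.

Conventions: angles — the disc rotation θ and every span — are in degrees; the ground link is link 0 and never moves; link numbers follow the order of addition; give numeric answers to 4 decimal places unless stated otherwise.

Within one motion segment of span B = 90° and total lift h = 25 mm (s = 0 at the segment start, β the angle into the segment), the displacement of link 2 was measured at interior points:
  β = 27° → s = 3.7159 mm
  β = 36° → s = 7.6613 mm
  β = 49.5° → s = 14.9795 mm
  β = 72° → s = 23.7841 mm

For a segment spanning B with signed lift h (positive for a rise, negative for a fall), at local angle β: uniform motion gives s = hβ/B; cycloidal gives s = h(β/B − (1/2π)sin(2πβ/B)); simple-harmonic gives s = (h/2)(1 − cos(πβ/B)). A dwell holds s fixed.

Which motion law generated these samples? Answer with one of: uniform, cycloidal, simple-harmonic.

candidates at β/B = r: uniform s = h·r (linear in β); cycloidal s = h·(r − sin(2πr)/(2π)); simple-harmonic s = (h/2)(1 − cos(πr))
β=27°: printed 3.7159 | uniform 7.5000, cycloidal 3.7159, simple-harmonic 5.1527
β=36°: printed 7.6613 | uniform 10.0000, cycloidal 7.6613, simple-harmonic 8.6373
β=49.5°: printed 14.9795 | uniform 13.7500, cycloidal 14.9795, simple-harmonic 14.4554
β=72°: printed 23.7841 | uniform 20.0000, cycloidal 23.7841, simple-harmonic 22.6127
only one law matches every sample → cycloidal

cycloidal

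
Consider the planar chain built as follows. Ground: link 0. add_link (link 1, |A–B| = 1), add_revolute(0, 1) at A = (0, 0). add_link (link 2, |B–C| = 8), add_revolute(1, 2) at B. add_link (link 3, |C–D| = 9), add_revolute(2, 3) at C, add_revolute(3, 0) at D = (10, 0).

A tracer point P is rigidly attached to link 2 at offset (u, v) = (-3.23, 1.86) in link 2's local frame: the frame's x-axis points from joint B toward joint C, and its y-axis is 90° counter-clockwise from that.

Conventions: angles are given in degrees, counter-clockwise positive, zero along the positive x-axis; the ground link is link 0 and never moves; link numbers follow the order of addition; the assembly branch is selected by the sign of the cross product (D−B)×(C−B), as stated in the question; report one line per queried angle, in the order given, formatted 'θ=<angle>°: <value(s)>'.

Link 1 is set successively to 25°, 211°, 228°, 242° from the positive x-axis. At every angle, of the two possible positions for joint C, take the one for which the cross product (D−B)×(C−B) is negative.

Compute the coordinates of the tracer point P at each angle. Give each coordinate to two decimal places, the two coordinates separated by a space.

A=(0,0), D=(10.00,0)
θ=25°: B = A + 1.00·(cos25°, sin25°) = (0.9063, 0.4226)
θ=25°: |BD| = 9.1035
θ=25°: circle(B,8.00) ∩ circle(D,9.00): a=3.6180, h=7.1351
θ=25°:   candidates: C₊=(4.8517,7.3821) cross=64.954; C₋=(4.1892,-6.8728) cross=-64.954
θ=25°:   branch - wants cross < 0 → take C=(4.1892,-6.8728) (cross=-64.954)
θ=25°: ex = (C−B)/|BC| = (0.4104,-0.9119); ey = (0.9119,0.4104)
θ=25°: P = B + -3.23·ex + 1.86·ey = (1.2770,4.1314)
θ=211°: B = A + 1.00·(cos211°, sin211°) = (-0.8572, -0.5150)
θ=211°: |BD| = 10.8694
θ=211°: circle(B,8.00) ∩ circle(D,9.00): a=4.6527, h=6.5079
θ=211°:   candidates: C₊=(3.4819,6.2060) cross=70.737; C₋=(4.0987,-6.7952) cross=-70.737
θ=211°:   branch - wants cross < 0 → take C=(4.0987,-6.7952) (cross=-70.737)
θ=211°: ex = (C−B)/|BC| = (0.6195,-0.7850); ey = (0.7850,0.6195)
θ=211°: P = B + -3.23·ex + 1.86·ey = (-1.3980,3.1728)
θ=228°: B = A + 1.00·(cos228°, sin228°) = (-0.6691, -0.7431)
θ=228°: |BD| = 10.6950
θ=228°: circle(B,8.00) ∩ circle(D,9.00): a=4.5527, h=6.5782
θ=228°:   candidates: C₊=(3.4155,6.1355) cross=70.354; C₋=(4.3297,-6.9891) cross=-70.354
θ=228°:   branch - wants cross < 0 → take C=(4.3297,-6.9891) (cross=-70.354)
θ=228°: ex = (C−B)/|BC| = (0.6249,-0.7807); ey = (0.7807,0.6249)
θ=228°: P = B + -3.23·ex + 1.86·ey = (-1.2352,2.9409)
θ=242°: B = A + 1.00·(cos242°, sin242°) = (-0.4695, -0.8829)
θ=242°: |BD| = 10.5066
θ=242°: circle(B,8.00) ∩ circle(D,9.00): a=4.4443, h=6.6519
θ=242°:   candidates: C₊=(3.4001,6.1189) cross=69.889; C₋=(4.5181,-7.1379) cross=-69.889
θ=242°:   branch - wants cross < 0 → take C=(4.5181,-7.1379) (cross=-69.889)
θ=242°: ex = (C−B)/|BC| = (0.6234,-0.7819); ey = (0.7819,0.6234)
θ=242°: P = B + -3.23·ex + 1.86·ey = (-1.0289,2.8021)

θ=25°: 1.28 4.13
θ=211°: -1.40 3.17
θ=228°: -1.24 2.94
θ=242°: -1.03 2.80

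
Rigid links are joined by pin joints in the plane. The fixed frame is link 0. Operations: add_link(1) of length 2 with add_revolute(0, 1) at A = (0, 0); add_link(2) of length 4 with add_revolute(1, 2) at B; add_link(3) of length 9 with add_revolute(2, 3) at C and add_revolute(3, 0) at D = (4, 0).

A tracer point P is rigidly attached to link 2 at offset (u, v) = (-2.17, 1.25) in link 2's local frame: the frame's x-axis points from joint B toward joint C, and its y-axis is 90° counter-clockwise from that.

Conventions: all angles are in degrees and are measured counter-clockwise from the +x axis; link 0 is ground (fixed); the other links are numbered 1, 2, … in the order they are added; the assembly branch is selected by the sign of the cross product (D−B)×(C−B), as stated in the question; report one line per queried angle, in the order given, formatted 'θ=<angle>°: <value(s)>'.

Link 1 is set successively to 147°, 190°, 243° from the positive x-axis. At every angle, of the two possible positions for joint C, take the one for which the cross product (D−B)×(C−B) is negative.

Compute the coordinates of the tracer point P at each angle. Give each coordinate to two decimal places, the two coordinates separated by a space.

A=(0,0), D=(4.00,0)
θ=147°: B = A + 2.00·(cos147°, sin147°) = (-1.6773, 1.0893)
θ=147°: |BD| = 5.7809
θ=147°: circle(B,4.00) ∩ circle(D,9.00): a=-2.7315, h=2.9221
θ=147°:   candidates: C₊=(-3.8093,4.4737) cross=16.892; C₋=(-4.9105,-1.2658) cross=-16.892
θ=147°:   branch - wants cross < 0 → take C=(-4.9105,-1.2658) (cross=-16.892)
θ=147°: ex = (C−B)/|BC| = (-0.8083,-0.5888); ey = (0.5888,-0.8083)
θ=147°: P = B + -2.17·ex + 1.25·ey = (0.8126,1.3565)
θ=190°: B = A + 2.00·(cos190°, sin190°) = (-1.9696, -0.3473)
θ=190°: |BD| = 5.9797
θ=190°: circle(B,4.00) ∩ circle(D,9.00): a=-2.4452, h=3.1656
θ=190°:   candidates: C₊=(-4.5945,2.6709) cross=18.929; C₋=(-4.2268,-3.6496) cross=-18.929
θ=190°:   branch - wants cross < 0 → take C=(-4.2268,-3.6496) (cross=-18.929)
θ=190°: ex = (C−B)/|BC| = (-0.5643,-0.8256); ey = (0.8256,-0.5643)
θ=190°: P = B + -2.17·ex + 1.25·ey = (0.2869,0.7388)
θ=243°: B = A + 2.00·(cos243°, sin243°) = (-0.9080, -1.7820)
θ=243°: |BD| = 5.2215
θ=243°: circle(B,4.00) ∩ circle(D,9.00): a=-3.6135, h=1.7153
θ=243°:   candidates: C₊=(-4.8900,-1.4029) cross=8.956; C₋=(-3.7192,-4.6276) cross=-8.956
θ=243°:   branch - wants cross < 0 → take C=(-3.7192,-4.6276) (cross=-8.956)
θ=243°: ex = (C−B)/|BC| = (-0.7028,-0.7114); ey = (0.7114,-0.7028)
θ=243°: P = B + -2.17·ex + 1.25·ey = (1.5063,-1.1168)

θ=147°: 0.81 1.36
θ=190°: 0.29 0.74
θ=243°: 1.51 -1.12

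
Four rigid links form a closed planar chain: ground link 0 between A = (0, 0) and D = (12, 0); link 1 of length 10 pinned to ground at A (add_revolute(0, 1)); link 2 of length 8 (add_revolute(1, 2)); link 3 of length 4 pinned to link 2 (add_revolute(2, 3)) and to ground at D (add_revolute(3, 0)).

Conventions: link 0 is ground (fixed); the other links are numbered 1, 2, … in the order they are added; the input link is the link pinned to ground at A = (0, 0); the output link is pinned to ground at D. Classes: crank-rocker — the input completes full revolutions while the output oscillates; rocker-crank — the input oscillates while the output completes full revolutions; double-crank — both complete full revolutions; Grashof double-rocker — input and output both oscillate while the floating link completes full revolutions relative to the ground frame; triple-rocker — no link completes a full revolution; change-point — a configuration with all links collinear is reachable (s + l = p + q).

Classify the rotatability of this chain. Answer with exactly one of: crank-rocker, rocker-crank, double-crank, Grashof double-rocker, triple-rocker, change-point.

lengths: ground=12, input=10, coupler=8, output=4
sorted: s=4 (shortest), l=12 (longest), p+q=18
s + l = 16 vs p + q = 18
s + l < p + q (Grashof) with shortest = output link → rocker-crank

rocker-crank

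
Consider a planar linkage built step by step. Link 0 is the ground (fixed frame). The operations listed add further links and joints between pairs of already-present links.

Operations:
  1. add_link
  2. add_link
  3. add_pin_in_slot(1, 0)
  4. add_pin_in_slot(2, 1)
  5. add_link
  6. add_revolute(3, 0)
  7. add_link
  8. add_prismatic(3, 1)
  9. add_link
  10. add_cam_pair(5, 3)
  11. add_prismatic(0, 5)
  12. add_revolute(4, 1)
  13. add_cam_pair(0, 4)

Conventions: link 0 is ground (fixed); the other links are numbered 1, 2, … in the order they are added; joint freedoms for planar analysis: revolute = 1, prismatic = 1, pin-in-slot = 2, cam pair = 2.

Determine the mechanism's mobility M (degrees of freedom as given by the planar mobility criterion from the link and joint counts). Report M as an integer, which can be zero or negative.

(L,J1,J2)=(1,0,0); link0 fixed
link1: (2,0,0)
link2: (3,0,0)
PS 1-0 [J2]: (3,0,1)
PS 2-1 [J2]: (3,0,2)
link3: (4,0,2)
R 3-0 [J1]: (4,1,2)
link4: (5,1,2)
P 3-1 [J1]: (5,2,2)
link5: (6,2,2)
C 5-3 [J2]: (6,2,3)
P 0-5 [J1]: (6,3,3)
R 4-1 [J1]: (6,4,3)
C 0-4 [J2]: (6,4,4)
Grübler: 3·5 − 2·4 − 4 = 3

M = 3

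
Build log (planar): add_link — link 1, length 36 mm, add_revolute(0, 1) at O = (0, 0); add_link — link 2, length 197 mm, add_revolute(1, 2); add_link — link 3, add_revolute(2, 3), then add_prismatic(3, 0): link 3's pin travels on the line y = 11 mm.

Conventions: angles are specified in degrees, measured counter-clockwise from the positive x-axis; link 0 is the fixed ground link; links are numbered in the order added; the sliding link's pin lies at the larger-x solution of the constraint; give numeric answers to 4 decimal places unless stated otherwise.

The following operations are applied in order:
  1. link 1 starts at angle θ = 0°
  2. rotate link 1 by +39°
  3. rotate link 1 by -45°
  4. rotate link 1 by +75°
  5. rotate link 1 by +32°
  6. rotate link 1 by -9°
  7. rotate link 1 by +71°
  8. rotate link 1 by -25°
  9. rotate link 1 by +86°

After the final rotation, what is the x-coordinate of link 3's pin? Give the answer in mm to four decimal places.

geometry: r = 36 mm, L = 197 mm, e = 11 mm; θ starts at 0°
rotate link 1 by +39°: θ ← 0° +39° = 39°
rotate link 1 by -45°: θ ← 39° -45° = -6°
rotate link 1 by +75°: θ ← -6° +75° = 69°
rotate link 1 by +32°: θ ← 69° +32° = 101°
rotate link 1 by -9°: θ ← 101° -9° = 92°
rotate link 1 by +71°: θ ← 92° +71° = 163°
rotate link 1 by -25°: θ ← 163° -25° = 138°
rotate link 1 by +86°: θ ← 138° +86° = 224°
crank pin P = (r cos θ, r sin θ) = (-25.896233, -25.007701)
h = r sin θ − e = -25.007701 − 11 = -36.007701
x = r cos θ + √(L² − h²) = -25.896233 + 193.681299 = 167.785066

167.7851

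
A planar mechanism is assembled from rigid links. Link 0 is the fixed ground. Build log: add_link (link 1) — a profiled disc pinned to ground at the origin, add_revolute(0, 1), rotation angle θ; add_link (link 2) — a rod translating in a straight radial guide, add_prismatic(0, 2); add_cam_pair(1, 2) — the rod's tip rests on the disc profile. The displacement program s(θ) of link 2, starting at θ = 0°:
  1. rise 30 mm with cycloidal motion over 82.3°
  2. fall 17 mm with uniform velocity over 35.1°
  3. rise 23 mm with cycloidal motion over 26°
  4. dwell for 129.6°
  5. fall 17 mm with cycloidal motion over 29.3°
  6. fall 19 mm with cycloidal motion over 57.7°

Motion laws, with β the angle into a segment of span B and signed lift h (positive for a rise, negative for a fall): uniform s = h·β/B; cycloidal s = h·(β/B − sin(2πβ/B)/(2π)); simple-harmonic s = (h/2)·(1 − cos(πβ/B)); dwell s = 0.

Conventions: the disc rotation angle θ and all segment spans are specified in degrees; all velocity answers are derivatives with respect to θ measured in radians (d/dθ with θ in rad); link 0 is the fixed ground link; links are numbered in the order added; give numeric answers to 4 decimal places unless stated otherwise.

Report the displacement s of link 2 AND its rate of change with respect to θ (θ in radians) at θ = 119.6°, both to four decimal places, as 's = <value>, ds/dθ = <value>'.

seg 1 [0°–82.3°] cycloidal, h=30: full span → s += 30 → s = 30.0000
seg 2 [82.3°–117.4°] uniform, h=-17: full span → s += -17 → s = 13.0000
seg 3 [117.4°–143.4°] cycloidal, h=23: θ=119.6° here. β=2.2, B=26. 23·(0.0846 − sin(2π·0.0846)/(2π)) = 0.0904 → s = 13.0904
velocity in seg [117.4°–143.4°] (cycloidal), θ in radians: β = 2.2° = 0.0384 rad, B = 26° = 0.4538 rad; ds/dθ = (h/B)(1 − cos(2πβ/B)) = (23/0.4538)(1 − cos(2π·0.0846)) = 6.996030 mm/rad

s = 13.0904, ds/dθ = 6.9960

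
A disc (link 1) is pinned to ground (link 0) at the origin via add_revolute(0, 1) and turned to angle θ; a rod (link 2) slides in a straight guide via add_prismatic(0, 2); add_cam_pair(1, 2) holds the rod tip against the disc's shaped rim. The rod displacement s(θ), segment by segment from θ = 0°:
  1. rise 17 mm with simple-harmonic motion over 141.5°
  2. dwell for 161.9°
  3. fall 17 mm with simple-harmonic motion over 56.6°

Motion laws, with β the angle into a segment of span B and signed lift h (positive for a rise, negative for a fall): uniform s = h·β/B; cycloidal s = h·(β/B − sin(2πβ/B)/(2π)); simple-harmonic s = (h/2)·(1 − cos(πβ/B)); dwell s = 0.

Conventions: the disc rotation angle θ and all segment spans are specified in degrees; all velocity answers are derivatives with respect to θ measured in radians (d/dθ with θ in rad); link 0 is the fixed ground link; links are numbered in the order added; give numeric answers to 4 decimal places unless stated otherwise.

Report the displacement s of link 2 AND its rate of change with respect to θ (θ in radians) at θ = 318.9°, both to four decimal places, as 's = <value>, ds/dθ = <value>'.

segment 1 (0° to 141.5°, simple-harmonic, h = 17) is passed completely: s = 0.0000 + (17) = 17.0000
segment 2 (141.5° to 303.4°, dwell): s unchanged at 17.0000
θ = 318.9° falls in segment 3 (303.4° to 360°, simple-harmonic, h = -17): β = 318.9 − 303.4 = 15.5°, B = 56.6°; Δs = -17/2·(1 − cos(π·0.2739)) = -2.9564; s = 17.0000 − 2.9564 = 14.0436
velocity in seg [303.4°–360°] (simple-harmonic), θ in radians: β = 15.5° = 0.2705 rad, B = 56.6° = 0.9879 rad; ds/dθ = (πh/(2B)) sin(πβ/B) = (π·(-17)/(2·0.9879)) sin(π·0.2739) = -20.491672 mm/rad

s = 14.0436, ds/dθ = -20.4917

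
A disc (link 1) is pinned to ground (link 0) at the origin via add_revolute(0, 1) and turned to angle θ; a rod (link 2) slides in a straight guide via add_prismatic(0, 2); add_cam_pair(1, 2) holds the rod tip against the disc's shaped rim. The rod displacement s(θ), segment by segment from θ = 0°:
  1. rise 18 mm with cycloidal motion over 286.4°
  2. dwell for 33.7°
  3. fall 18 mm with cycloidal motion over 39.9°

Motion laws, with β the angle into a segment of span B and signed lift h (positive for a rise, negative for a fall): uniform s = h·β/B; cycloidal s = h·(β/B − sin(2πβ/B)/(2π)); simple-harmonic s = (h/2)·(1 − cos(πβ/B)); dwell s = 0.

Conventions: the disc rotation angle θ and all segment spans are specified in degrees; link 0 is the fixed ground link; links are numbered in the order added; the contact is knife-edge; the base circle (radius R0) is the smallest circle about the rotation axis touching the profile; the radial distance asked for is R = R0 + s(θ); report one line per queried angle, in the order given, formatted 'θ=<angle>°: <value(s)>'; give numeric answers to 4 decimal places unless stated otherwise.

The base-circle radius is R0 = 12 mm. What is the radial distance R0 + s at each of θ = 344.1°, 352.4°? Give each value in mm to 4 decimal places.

segment 1 (0° to 286.4°, cycloidal, h = 18) is passed completely: s = 0.0000 + (18) = 18.0000
segment 2 (286.4° to 320.1°, dwell): s unchanged at 18.0000
θ = 344.1° falls in segment 3 (320.1° to 360°, cycloidal, h = -18): β = 344.1 − 320.1 = 24°, B = 39.9°; Δs = -18·(0.6015 − sin(2π·0.6015)/(2π)) = -12.5328; s = 18.0000 − 12.5328 = 5.4672
θ = 352.4° falls in segment 3 (320.1° to 360°, cycloidal, h = -18): β = 352.4 − 320.1 = 32.3°, B = 39.9°; Δs = -18·(0.8095 − sin(2π·0.8095)/(2π)) = -17.2382; s = 18.0000 − 17.2382 = 0.7618
θ=344.1°: R = R0 + s = 12 + 5.4672 = 17.4672
θ=352.4°: R = R0 + s = 12 + 0.7618 = 12.7618

θ=344.1°: 17.4672
θ=352.4°: 12.7618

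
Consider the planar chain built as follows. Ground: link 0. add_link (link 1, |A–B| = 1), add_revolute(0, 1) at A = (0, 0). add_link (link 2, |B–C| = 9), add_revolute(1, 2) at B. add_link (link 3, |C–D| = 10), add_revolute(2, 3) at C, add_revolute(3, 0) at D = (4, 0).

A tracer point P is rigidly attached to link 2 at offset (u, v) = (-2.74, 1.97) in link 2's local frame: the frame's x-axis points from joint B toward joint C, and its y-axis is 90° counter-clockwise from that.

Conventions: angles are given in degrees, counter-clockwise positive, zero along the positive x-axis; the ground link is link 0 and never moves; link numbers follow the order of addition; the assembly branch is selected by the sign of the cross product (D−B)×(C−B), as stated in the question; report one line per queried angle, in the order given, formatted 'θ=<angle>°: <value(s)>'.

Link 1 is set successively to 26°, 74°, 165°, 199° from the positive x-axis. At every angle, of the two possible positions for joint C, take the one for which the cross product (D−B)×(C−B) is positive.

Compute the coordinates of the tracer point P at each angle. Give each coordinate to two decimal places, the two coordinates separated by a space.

A=(0,0), D=(4.00,0)
θ=26°: B = A + 1.00·(cos26°, sin26°) = (0.8988, 0.4384)
θ=26°: |BD| = 3.1320
θ=26°: circle(B,9.00) ∩ circle(D,10.00): a=-1.4672, h=8.8796
θ=26°:   candidates: C₊=(0.6889,9.4359) cross=27.811; C₋=(-1.7967,-8.1485) cross=-27.811
θ=26°:   branch + wants cross > 0 → take C=(0.6889,9.4359) (cross=27.811)
θ=26°: ex = (C−B)/|BC| = (-0.0233,0.9997); ey = (-0.9997,-0.0233)
θ=26°: P = B + -2.74·ex + 1.97·ey = (-1.0068,-2.3468)
θ=74°: B = A + 1.00·(cos74°, sin74°) = (0.2756, 0.9613)
θ=74°: |BD| = 3.8464
θ=74°: circle(B,9.00) ∩ circle(D,10.00): a=-0.5466, h=8.9834
θ=74°:   candidates: C₊=(1.9914,9.7962) cross=34.554; C₋=(-2.4987,-7.6005) cross=-34.554
θ=74°:   branch + wants cross > 0 → take C=(1.9914,9.7962) (cross=34.554)
θ=74°: ex = (C−B)/|BC| = (0.1906,0.9817); ey = (-0.9817,0.1906)
θ=74°: P = B + -2.74·ex + 1.97·ey = (-2.1806,-1.3529)
θ=165°: B = A + 1.00·(cos165°, sin165°) = (-0.9659, 0.2588)
θ=165°: |BD| = 4.9727
θ=165°: circle(B,9.00) ∩ circle(D,10.00): a=0.5759, h=8.9816
θ=165°:   candidates: C₊=(0.0767,9.1982) cross=44.662; C₋=(-0.8583,-8.7405) cross=-44.662
θ=165°:   branch + wants cross > 0 → take C=(0.0767,9.1982) (cross=44.662)
θ=165°: ex = (C−B)/|BC| = (0.1158,0.9933); ey = (-0.9933,0.1158)
θ=165°: P = B + -2.74·ex + 1.97·ey = (-3.2401,-2.2345)
θ=199°: B = A + 1.00·(cos199°, sin199°) = (-0.9455, -0.3256)
θ=199°: |BD| = 4.9562
θ=199°: circle(B,9.00) ∩ circle(D,10.00): a=0.5613, h=8.9825
θ=199°:   candidates: C₊=(-0.9754,8.6744) cross=44.519; C₋=(0.2046,-9.2518) cross=-44.519
θ=199°:   branch + wants cross > 0 → take C=(-0.9754,8.6744) (cross=44.519)
θ=199°: ex = (C−B)/|BC| = (-0.0033,1.0000); ey = (-1.0000,-0.0033)
θ=199°: P = B + -2.74·ex + 1.97·ey = (-2.9064,-3.0721)

θ=26°: -1.01 -2.35
θ=74°: -2.18 -1.35
θ=165°: -3.24 -2.23
θ=199°: -2.91 -3.07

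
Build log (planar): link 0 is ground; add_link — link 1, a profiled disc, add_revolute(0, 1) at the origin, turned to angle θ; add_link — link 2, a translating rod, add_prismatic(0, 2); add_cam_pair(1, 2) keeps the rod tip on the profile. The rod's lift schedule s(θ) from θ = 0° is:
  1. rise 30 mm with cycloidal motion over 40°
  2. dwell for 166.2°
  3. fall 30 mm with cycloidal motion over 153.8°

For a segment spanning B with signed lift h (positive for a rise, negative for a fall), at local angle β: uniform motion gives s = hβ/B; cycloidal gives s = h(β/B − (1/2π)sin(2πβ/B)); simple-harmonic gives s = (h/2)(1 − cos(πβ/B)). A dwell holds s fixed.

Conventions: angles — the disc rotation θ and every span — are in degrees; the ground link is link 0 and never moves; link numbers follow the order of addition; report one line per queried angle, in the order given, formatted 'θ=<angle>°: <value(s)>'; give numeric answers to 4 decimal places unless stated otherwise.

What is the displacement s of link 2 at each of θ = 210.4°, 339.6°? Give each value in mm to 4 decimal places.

seg 1 [0°–40°] cycloidal, h=30: full span → s += 30 → s = 30.0000
seg 2 [40°–206.2°] dwell: s stays 30.0000
seg 3 [206.2°–360°] cycloidal, h=-30: θ=210.4° here. β=4.2, B=153.8. -30·(0.0273 − sin(2π·0.0273)/(2π)) = -0.0040 → s = 29.9960
seg 3 [206.2°–360°] cycloidal, h=-30: θ=339.6° here. β=133.4, B=153.8. -30·(0.8674 − sin(2π·0.8674)/(2π)) = -29.5551 → s = 0.4449

θ=210.4°: 29.9960
θ=339.6°: 0.4449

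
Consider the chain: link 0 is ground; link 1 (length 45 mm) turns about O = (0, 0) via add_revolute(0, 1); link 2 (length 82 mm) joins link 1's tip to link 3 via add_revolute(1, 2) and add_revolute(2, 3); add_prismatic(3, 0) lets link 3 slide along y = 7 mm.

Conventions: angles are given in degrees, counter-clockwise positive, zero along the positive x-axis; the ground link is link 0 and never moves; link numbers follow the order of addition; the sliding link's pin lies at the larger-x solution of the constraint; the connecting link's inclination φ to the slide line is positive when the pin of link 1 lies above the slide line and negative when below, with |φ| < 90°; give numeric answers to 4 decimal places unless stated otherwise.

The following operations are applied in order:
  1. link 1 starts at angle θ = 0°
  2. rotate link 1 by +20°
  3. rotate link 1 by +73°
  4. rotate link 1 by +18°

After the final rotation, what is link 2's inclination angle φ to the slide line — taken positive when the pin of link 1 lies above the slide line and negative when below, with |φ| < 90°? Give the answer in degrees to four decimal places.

geometry: r = 45 mm, L = 82 mm, e = 7 mm; θ starts at 0°
rotate link 1 by +20°: θ ← 0° +20° = 20°
rotate link 1 by +73°: θ ← 20° +73° = 93°
rotate link 1 by +18°: θ ← 93° +18° = 111°
h = r sin θ − e = 42.011119 − 7 = 35.011119
sin φ = h / L = 35.011119 / 82 = 0.42696487
φ = arcsin(0.42696487) = 25.275097°

25.2751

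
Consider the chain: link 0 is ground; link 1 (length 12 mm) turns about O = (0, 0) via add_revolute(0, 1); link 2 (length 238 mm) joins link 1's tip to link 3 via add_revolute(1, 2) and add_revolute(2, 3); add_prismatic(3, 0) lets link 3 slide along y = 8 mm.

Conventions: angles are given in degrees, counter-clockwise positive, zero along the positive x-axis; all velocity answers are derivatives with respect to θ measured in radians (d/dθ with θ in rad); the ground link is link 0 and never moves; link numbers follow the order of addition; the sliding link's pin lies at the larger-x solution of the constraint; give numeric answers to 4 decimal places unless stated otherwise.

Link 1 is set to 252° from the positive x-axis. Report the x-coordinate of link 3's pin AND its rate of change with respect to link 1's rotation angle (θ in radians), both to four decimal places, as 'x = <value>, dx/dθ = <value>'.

geometry: r = 12 mm, L = 238 mm, e = 8 mm
crank pin P = (r cos θ, r sin θ) = (-3.708204, -11.412678)
h = r sin θ − e = -11.412678 − 8 = -19.412678
x = r cos θ + √(L² − h²) = -3.708204 + 237.206973 = 233.498769
dx/dθ = −r sin θ − h·r cos θ/√(L² − h²) (θ in radians; h = -19.412678) = 11.109204

x = 233.4988, dx/dθ = 11.1092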